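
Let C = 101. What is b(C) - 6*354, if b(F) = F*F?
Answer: 8077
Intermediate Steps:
b(F) = F²
b(C) - 6*354 = 101² - 6*354 = 10201 - 2124 = 8077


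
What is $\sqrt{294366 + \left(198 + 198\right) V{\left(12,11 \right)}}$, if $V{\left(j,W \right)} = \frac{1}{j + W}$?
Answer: $\frac{\sqrt{155728722}}{23} \approx 542.57$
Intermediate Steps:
$V{\left(j,W \right)} = \frac{1}{W + j}$
$\sqrt{294366 + \left(198 + 198\right) V{\left(12,11 \right)}} = \sqrt{294366 + \frac{198 + 198}{11 + 12}} = \sqrt{294366 + \frac{396}{23}} = \sqrt{\frac{6770814}{23}} = \frac{\sqrt{155728722}}{23}$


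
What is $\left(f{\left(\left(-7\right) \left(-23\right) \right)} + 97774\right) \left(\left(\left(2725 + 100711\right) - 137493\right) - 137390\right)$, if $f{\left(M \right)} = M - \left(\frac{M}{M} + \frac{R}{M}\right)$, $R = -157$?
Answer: $- \frac{2703295887357}{161} \approx -1.6791 \cdot 10^{10}$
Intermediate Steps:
$f{\left(M \right)} = -1 + M + \frac{157}{M}$ ($f{\left(M \right)} = M - \left(\frac{M}{M} - \frac{157}{M}\right) = M - \left(1 - \frac{157}{M}\right) = -1 + M + \frac{157}{M}$)
$\left(f{\left(\left(-7\right) \left(-23\right) \right)} + 97774\right) \left(\left(\left(2725 + 100711\right) - 137493\right) - 137390\right) = \left(\left(-1 - -161 + \frac{157}{\left(-7\right) \left(-23\right)}\right) + 97774\right) \left(\left(\left(2725 + 100711\right) - 137493\right) - 137390\right) = \left(\left(-1 + 161 + \frac{157}{161}\right) + 97774\right) \left(\left(103436 - 137493\right) - 137390\right) = \left(\left(-1 + 161 + 157 \cdot \frac{1}{161}\right) + 97774\right) \left(-34057 - 137390\right) = \left(\left(-1 + 161 + \frac{157}{161}\right) + 97774\right) \left(-171447\right) = \left(\frac{25917}{161} + 97774\right) \left(-171447\right) = \frac{15767531}{161} \left(-171447\right) = - \frac{2703295887357}{161}$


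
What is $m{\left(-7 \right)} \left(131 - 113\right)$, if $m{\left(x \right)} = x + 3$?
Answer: $-72$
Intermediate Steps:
$m{\left(x \right)} = 3 + x$
$m{\left(-7 \right)} \left(131 - 113\right) = \left(3 - 7\right) \left(131 - 113\right) = \left(-4\right) 18 = -72$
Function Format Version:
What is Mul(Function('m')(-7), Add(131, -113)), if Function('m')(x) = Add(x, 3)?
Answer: -72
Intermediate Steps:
Function('m')(x) = Add(3, x)
Mul(Function('m')(-7), Add(131, -113)) = Mul(Add(3, -7), Add(131, -113)) = Mul(-4, 18) = -72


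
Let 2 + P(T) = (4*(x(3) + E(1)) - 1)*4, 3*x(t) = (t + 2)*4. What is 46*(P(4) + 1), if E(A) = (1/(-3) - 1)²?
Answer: 53866/9 ≈ 5985.1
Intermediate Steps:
E(A) = 16/9 (E(A) = (-⅓ - 1)² = (-4/3)² = 16/9)
x(t) = 8/3 + 4*t/3 (x(t) = ((t + 2)*4)/3 = ((2 + t)*4)/3 = (8 + 4*t)/3 = 8/3 + 4*t/3)
P(T) = 1162/9 (P(T) = -2 + (4*((8/3 + (4/3)*3) + 16/9) - 1)*4 = -2 + (4*((8/3 + 4) + 16/9) - 1)*4 = -2 + (4*(20/3 + 16/9) - 1)*4 = -2 + (4*(76/9) - 1)*4 = -2 + (304/9 - 1)*4 = -2 + (295/9)*4 = -2 + 1180/9 = 1162/9)
46*(P(4) + 1) = 46*(1162/9 + 1) = 46*(1171/9) = 53866/9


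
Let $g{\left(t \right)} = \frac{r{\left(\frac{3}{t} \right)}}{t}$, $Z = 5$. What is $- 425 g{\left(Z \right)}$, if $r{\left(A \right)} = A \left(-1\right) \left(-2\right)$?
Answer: $-102$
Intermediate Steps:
$r{\left(A \right)} = 2 A$ ($r{\left(A \right)} = - A \left(-2\right) = 2 A$)
$g{\left(t \right)} = \frac{6}{t^{2}}$ ($g{\left(t \right)} = \frac{2 \frac{3}{t}}{t} = \frac{6 \frac{1}{t}}{t} = \frac{6}{t^{2}}$)
$- 425 g{\left(Z \right)} = - 425 \cdot \frac{6}{25} = - 425 \cdot 6 \cdot \frac{1}{25} = \left(-425\right) \frac{6}{25} = -102$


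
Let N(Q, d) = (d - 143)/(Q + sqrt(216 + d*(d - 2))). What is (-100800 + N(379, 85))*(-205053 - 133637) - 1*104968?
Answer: 465565838483742/13637 - 1964402*sqrt(7271)/13637 ≈ 3.4140e+10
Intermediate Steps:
N(Q, d) = (-143 + d)/(Q + sqrt(216 + d*(-2 + d)))
(-100800 + N(379, 85))*(-205053 - 133637) - 1*104968 = (-100800 + (-143 + 85)/(379 + sqrt(216 + 85**2 - 2*85)))*(-205053 - 133637) - 1*104968 = (-100800 - 58/(379 + sqrt(216 + 7225 - 170)))*(-338690) - 104968 = (-100800 - 58/(379 + sqrt(7271)))*(-338690) - 104968 = (34139952000 + 19644020/(379 + sqrt(7271))) - 104968 = 34139847032 + 19644020/(379 + sqrt(7271))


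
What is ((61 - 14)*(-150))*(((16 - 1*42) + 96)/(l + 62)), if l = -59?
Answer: -164500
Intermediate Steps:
((61 - 14)*(-150))*(((16 - 1*42) + 96)/(l + 62)) = ((61 - 14)*(-150))*(((16 - 1*42) + 96)/(-59 + 62)) = (47*(-150))*(((16 - 42) + 96)/3) = -7050*(-26 + 96)/3 = -493500/3 = -7050*70/3 = -164500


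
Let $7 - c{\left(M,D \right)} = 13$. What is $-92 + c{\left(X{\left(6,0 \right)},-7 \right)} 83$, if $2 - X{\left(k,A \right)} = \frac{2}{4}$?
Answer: $-590$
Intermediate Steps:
$X{\left(k,A \right)} = \frac{3}{2}$ ($X{\left(k,A \right)} = 2 - \frac{2}{4} = 2 - 2 \cdot \frac{1}{4} = 2 - \frac{1}{2} = \frac{3}{2}$)
$c{\left(M,D \right)} = -6$ ($c{\left(M,D \right)} = 7 - 13 = -6$)
$-92 + c{\left(X{\left(6,0 \right)},-7 \right)} 83 = -92 - 498 = -590$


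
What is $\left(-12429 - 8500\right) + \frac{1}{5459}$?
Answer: $- \frac{114251410}{5459} \approx -20929.0$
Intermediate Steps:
$\left(-12429 - 8500\right) + \frac{1}{5459} = -20929 + \frac{1}{5459} = - \frac{114251410}{5459}$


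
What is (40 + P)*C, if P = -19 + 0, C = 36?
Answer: 756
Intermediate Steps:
P = -19
(40 + P)*C = (40 - 19)*36 = 21*36 = 756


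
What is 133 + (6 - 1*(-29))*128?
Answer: 4613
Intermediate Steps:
133 + (6 - 1*(-29))*128 = 133 + (6 + 29)*128 = 133 + 35*128 = 133 + 4480 = 4613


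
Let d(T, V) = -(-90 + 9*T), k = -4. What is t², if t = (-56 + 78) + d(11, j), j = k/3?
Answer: 169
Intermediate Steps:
j = -4/3 ≈ -1.3333
d(T, V) = 90 - 9*T (d(T, V) = -9*(-10 + T) = 90 - 9*T)
t = 13 (t = (-56 + 78) + (90 - 9*11) = 22 + (90 - 99) = 22 - 9 = 13)
t² = 13² = 169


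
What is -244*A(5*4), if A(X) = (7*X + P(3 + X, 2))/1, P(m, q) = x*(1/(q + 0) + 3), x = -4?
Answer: -30744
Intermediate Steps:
P(m, q) = -12 - 4/q (P(m, q) = -4*(1/(q + 0) + 3) = -4*(1/q + 3) = -4*(3 + 1/q) = -12 - 4/q)
A(X) = -14 + 7*X (A(X) = (7*X + (-12 - 4/2))/1 = (7*X + (-12 - 4*½))*1 = (7*X + (-12 - 2))*1 = (7*X - 14)*1 = (-14 + 7*X)*1 = -14 + 7*X)
-244*A(5*4) = -244*(-14 + 7*(5*4)) = -244*(-14 + 7*20) = -244*(-14 + 140) = -244*126 = -30744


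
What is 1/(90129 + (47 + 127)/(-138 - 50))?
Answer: 94/8472039 ≈ 1.1095e-5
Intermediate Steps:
1/(90129 + (47 + 127)/(-138 - 50)) = 1/(90129 + 174/(-188)) = 1/(90129 - 1/188*174) = 1/(90129 - 87/94) = 1/(8472039/94) = 94/8472039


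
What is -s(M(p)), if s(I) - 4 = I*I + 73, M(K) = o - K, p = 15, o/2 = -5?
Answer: -702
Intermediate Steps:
o = -10 (o = 2*(-5) = -10)
M(K) = -10 - K
s(I) = 77 + I² (s(I) = 4 + (I*I + 73) = 4 + (I² + 73) = 4 + (73 + I²) = 77 + I²)
-s(M(p)) = -(77 + (-10 - 1*15)²) = -(77 + (-10 - 15)²) = -(77 + (-25)²) = -(77 + 625) = -1*702 = -702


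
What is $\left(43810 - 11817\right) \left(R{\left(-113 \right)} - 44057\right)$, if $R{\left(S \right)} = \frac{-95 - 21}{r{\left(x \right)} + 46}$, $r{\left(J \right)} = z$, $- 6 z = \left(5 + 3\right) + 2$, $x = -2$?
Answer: $- \frac{187476708497}{133} \approx -1.4096 \cdot 10^{9}$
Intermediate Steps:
$z = - \frac{5}{3}$ ($z = - \frac{\left(5 + 3\right) + 2}{6} = - \frac{8 + 2}{6} = \left(- \frac{1}{6}\right) 10 = - \frac{5}{3} \approx -1.6667$)
$r{\left(J \right)} = - \frac{5}{3}$
$R{\left(S \right)} = - \frac{348}{133}$ ($R{\left(S \right)} = \frac{-95 - 21}{- \frac{5}{3} + 46} = - \frac{116}{\frac{133}{3}} = \left(-116\right) \frac{3}{133} = - \frac{348}{133}$)
$\left(43810 - 11817\right) \left(R{\left(-113 \right)} - 44057\right) = \left(43810 - 11817\right) \left(- \frac{348}{133} - 44057\right) = 31993 \left(- \frac{5859929}{133}\right) = - \frac{187476708497}{133}$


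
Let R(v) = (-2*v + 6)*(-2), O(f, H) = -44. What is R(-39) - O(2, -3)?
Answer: -124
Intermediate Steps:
R(v) = -12 + 4*v (R(v) = (6 - 2*v)*(-2) = -12 + 4*v)
R(-39) - O(2, -3) = (-12 + 4*(-39)) - 1*(-44) = (-12 - 156) + 44 = -168 + 44 = -124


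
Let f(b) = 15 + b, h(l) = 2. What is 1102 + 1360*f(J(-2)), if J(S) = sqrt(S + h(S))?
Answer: 21502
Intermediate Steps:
J(S) = sqrt(2 + S) (J(S) = sqrt(S + 2) = sqrt(2 + S))
1102 + 1360*f(J(-2)) = 1102 + 1360*(15 + sqrt(2 - 2)) = 1102 + 1360*(15 + sqrt(0)) = 1102 + 1360*(15 + 0) = 1102 + 1360*15 = 1102 + 20400 = 21502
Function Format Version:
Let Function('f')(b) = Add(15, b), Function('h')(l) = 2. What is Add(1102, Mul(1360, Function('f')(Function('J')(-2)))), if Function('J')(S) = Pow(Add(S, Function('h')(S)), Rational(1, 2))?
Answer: 21502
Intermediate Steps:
Function('J')(S) = Pow(Add(2, S), Rational(1, 2)) (Function('J')(S) = Pow(Add(S, 2), Rational(1, 2)) = Pow(Add(2, S), Rational(1, 2)))
Add(1102, Mul(1360, Function('f')(Function('J')(-2)))) = Add(1102, Mul(1360, Add(15, Pow(Add(2, -2), Rational(1, 2))))) = Add(1102, Mul(1360, Add(15, Pow(0, Rational(1, 2))))) = Add(1102, Mul(1360, Add(15, 0))) = Add(1102, Mul(1360, 15)) = Add(1102, 20400) = 21502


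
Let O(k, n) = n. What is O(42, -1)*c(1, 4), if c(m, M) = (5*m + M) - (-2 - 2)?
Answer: -13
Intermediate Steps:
c(m, M) = 4 + M + 5*m (c(m, M) = (M + 5*m) - 1*(-4) = (M + 5*m) + 4 = 4 + M + 5*m)
O(42, -1)*c(1, 4) = -(4 + 4 + 5*1) = -(4 + 4 + 5) = -1*13 = -13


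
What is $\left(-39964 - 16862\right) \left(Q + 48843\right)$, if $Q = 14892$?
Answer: $-3621805110$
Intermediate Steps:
$\left(-39964 - 16862\right) \left(Q + 48843\right) = \left(-39964 - 16862\right) \left(14892 + 48843\right) = \left(-56826\right) 63735 = -3621805110$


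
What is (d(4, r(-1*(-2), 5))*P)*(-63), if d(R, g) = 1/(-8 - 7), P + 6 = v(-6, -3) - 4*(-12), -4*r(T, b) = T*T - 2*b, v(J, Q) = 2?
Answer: 924/5 ≈ 184.80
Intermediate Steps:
r(T, b) = b/2 - T²/4 (r(T, b) = -(T*T - 2*b)/4 = -(T² - 2*b)/4 = b/2 - T²/4)
P = 44 (P = -6 + (2 - 4*(-12)) = -6 + (2 + 48) = -6 + 50 = 44)
d(R, g) = -1/15 (d(R, g) = 1/(-15) = -1/15)
(d(4, r(-1*(-2), 5))*P)*(-63) = -1/15*44*(-63) = -44/15*(-63) = 924/5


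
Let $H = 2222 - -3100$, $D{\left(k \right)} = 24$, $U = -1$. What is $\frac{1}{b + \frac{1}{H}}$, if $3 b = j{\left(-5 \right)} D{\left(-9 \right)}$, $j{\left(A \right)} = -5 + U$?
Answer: $- \frac{5322}{255455} \approx -0.020833$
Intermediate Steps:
$H = 5322$ ($H = 2222 + 3100 = 5322$)
$j{\left(A \right)} = -6$ ($j{\left(A \right)} = -5 - 1 = -6$)
$b = -48$ ($b = \frac{\left(-6\right) 24}{3} = \frac{1}{3} \left(-144\right) = -48$)
$\frac{1}{b + \frac{1}{H}} = \frac{1}{-48 + \frac{1}{5322}} = \frac{1}{- \frac{255455}{5322}} = - \frac{5322}{255455}$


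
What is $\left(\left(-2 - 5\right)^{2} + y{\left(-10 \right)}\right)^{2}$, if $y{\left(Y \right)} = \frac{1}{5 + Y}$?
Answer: $\frac{59536}{25} \approx 2381.4$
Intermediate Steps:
$\left(\left(-2 - 5\right)^{2} + y{\left(-10 \right)}\right)^{2} = \left(\left(-2 - 5\right)^{2} + \frac{1}{5 - 10}\right)^{2} = \left(\left(-7\right)^{2} + \frac{1}{-5}\right)^{2} = \left(49 - \frac{1}{5}\right)^{2} = \left(\frac{244}{5}\right)^{2} = \frac{59536}{25}$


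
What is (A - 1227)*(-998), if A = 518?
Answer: 707582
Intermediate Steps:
(A - 1227)*(-998) = (518 - 1227)*(-998) = -709*(-998) = 707582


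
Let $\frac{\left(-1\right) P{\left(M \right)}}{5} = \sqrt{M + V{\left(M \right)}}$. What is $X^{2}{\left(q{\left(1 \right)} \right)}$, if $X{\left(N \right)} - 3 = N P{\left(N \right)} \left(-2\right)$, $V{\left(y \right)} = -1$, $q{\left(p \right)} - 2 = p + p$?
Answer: $4809 + 240 \sqrt{3} \approx 5224.7$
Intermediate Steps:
$q{\left(p \right)} = 2 + 2 p$ ($q{\left(p \right)} = 2 + \left(p + p\right) = 2 + 2 p$)
$P{\left(M \right)} = - 5 \sqrt{-1 + M}$ ($P{\left(M \right)} = - 5 \sqrt{M - 1} = - 5 \sqrt{-1 + M}$)
$X{\left(N \right)} = 3 + 10 N \sqrt{-1 + N}$ ($X{\left(N \right)} = 3 + N \left(- 5 \sqrt{-1 + N}\right) \left(-2\right) = 3 + - 5 N \sqrt{-1 + N} \left(-2\right) = 3 + 10 N \sqrt{-1 + N}$)
$X^{2}{\left(q{\left(1 \right)} \right)} = \left(3 + 10 \left(2 + 2 \cdot 1\right) \sqrt{-1 + \left(2 + 2 \cdot 1\right)}\right)^{2} = \left(3 + 10 \left(2 + 2\right) \sqrt{-1 + \left(2 + 2\right)}\right)^{2} = \left(3 + 10 \cdot 4 \sqrt{-1 + 4}\right)^{2} = \left(3 + 10 \cdot 4 \sqrt{3}\right)^{2} = \left(3 + 40 \sqrt{3}\right)^{2}$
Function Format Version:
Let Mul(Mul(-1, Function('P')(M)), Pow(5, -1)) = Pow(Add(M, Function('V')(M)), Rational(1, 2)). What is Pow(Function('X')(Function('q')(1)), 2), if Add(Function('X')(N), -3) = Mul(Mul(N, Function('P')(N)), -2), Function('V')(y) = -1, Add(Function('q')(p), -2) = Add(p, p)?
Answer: Add(4809, Mul(240, Pow(3, Rational(1, 2)))) ≈ 5224.7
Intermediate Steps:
Function('q')(p) = Add(2, Mul(2, p)) (Function('q')(p) = Add(2, Add(p, p)) = Add(2, Mul(2, p)))
Function('P')(M) = Mul(-5, Pow(Add(-1, M), Rational(1, 2))) (Function('P')(M) = Mul(-5, Pow(Add(M, -1), Rational(1, 2))) = Mul(-5, Pow(Add(-1, M), Rational(1, 2))))
Function('X')(N) = Add(3, Mul(10, N, Pow(Add(-1, N), Rational(1, 2)))) (Function('X')(N) = Add(3, Mul(Mul(N, Mul(-5, Pow(Add(-1, N), Rational(1, 2)))), -2)) = Add(3, Mul(Mul(-5, N, Pow(Add(-1, N), Rational(1, 2))), -2)) = Add(3, Mul(10, N, Pow(Add(-1, N), Rational(1, 2)))))
Pow(Function('X')(Function('q')(1)), 2) = Pow(Add(3, Mul(10, Add(2, Mul(2, 1)), Pow(Add(-1, Add(2, Mul(2, 1))), Rational(1, 2)))), 2) = Pow(Add(3, Mul(10, Add(2, 2), Pow(Add(-1, Add(2, 2)), Rational(1, 2)))), 2) = Pow(Add(3, Mul(10, 4, Pow(Add(-1, 4), Rational(1, 2)))), 2) = Pow(Add(3, Mul(10, 4, Pow(3, Rational(1, 2)))), 2) = Pow(Add(3, Mul(40, Pow(3, Rational(1, 2)))), 2)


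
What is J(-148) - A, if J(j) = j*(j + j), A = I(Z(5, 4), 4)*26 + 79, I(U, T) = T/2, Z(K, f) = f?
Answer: 43677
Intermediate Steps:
I(U, T) = T/2 (I(U, T) = T*(½) = T/2)
A = 131 (A = ((½)*4)*26 + 79 = 2*26 + 79 = 52 + 79 = 131)
J(j) = 2*j² (J(j) = j*(2*j) = 2*j²)
J(-148) - A = 2*(-148)² - 1*131 = 2*21904 - 131 = 43808 - 131 = 43677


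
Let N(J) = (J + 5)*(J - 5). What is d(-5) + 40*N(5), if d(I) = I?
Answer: -5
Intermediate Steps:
N(J) = (-5 + J)*(5 + J) (N(J) = (5 + J)*(-5 + J) = (-5 + J)*(5 + J))
d(-5) + 40*N(5) = -5 + 40*(-25 + 5**2) = -5 + 40*(-25 + 25) = -5 + 40*0 = -5 + 0 = -5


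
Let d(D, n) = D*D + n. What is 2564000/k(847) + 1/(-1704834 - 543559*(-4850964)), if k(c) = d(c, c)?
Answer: 249689496930225413/69945779760963876 ≈ 3.5698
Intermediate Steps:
d(D, n) = n + D**2 (d(D, n) = D**2 + n = n + D**2)
k(c) = c + c**2
2564000/k(847) + 1/(-1704834 - 543559*(-4850964)) = 2564000/((847*(1 + 847))) + 1/(-1704834 - 543559*(-4850964)) = 2564000/((847*848)) - 1/4850964/(-2248393) = 2564000/718256 - 1/2248393*(-1/4850964) = 2564000*(1/718256) + 1/10906873500852 = 160250/44891 + 1/10906873500852 = 249689496930225413/69945779760963876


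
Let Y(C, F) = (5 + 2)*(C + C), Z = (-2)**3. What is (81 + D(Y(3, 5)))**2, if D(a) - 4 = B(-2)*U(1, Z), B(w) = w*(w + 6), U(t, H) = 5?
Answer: 2025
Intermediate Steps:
Z = -8
B(w) = w*(6 + w)
Y(C, F) = 14*C (Y(C, F) = 7*(2*C) = 14*C)
D(a) = -36 (D(a) = 4 - 2*(6 - 2)*5 = 4 - 2*4*5 = 4 - 8*5 = 4 - 40 = -36)
(81 + D(Y(3, 5)))**2 = (81 - 36)**2 = 45**2 = 2025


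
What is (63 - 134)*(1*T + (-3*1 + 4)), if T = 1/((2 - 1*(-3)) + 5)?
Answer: -781/10 ≈ -78.100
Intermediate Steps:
T = ⅒ (T = 1/((2 + 3) + 5) = 1/(5 + 5) = 1/10 = ⅒ ≈ 0.10000)
(63 - 134)*(1*T + (-3*1 + 4)) = (63 - 134)*(1*(⅒) + (-3*1 + 4)) = -71*(⅒ + (-3 + 4)) = -71*(⅒ + 1) = -71*11/10 = -781/10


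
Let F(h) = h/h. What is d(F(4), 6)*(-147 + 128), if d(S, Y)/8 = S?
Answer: -152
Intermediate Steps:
F(h) = 1
d(S, Y) = 8*S
d(F(4), 6)*(-147 + 128) = (8*1)*(-147 + 128) = 8*(-19) = -152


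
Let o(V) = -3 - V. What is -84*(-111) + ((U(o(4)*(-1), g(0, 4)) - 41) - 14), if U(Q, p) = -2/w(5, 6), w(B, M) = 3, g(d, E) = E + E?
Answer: 27805/3 ≈ 9268.3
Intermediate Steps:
g(d, E) = 2*E
U(Q, p) = -2/3
-84*(-111) + ((U(o(4)*(-1), g(0, 4)) - 41) - 14) = -84*(-111) + ((-2/3 - 41) - 14) = 9324 + (-125/3 - 14) = 9324 - 167/3 = 27805/3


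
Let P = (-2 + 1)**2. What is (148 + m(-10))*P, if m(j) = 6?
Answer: 154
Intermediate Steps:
P = 1 (P = (-1)**2 = 1)
(148 + m(-10))*P = (148 + 6)*1 = 154*1 = 154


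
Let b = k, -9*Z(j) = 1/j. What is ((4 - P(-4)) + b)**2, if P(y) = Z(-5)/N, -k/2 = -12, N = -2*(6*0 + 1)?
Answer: 6355441/8100 ≈ 784.62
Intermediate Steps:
Z(j) = -1/(9*j)
N = -2 (N = -2*(0 + 1) = -2*1 = -2)
k = 24 (k = -2*(-12) = 24)
b = 24
P(y) = -1/90 (P(y) = -1/9/(-5)/(-2) = -1/9*(-1/5)*(-1/2) = (1/45)*(-1/2) = -1/90)
((4 - P(-4)) + b)**2 = ((4 - 1*(-1/90)) + 24)**2 = ((4 + 1/90) + 24)**2 = (361/90 + 24)**2 = (2521/90)**2 = 6355441/8100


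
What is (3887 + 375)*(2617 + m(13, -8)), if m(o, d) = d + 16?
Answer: 11187750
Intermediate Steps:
m(o, d) = 16 + d
(3887 + 375)*(2617 + m(13, -8)) = (3887 + 375)*(2617 + (16 - 8)) = 4262*(2617 + 8) = 4262*2625 = 11187750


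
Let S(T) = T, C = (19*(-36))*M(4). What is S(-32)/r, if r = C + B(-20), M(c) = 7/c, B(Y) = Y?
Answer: 32/1217 ≈ 0.026294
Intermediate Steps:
C = -1197 (C = (19*(-36))*(7/4) = -4788/4 = -684*7/4 = -1197)
r = -1217 (r = -1197 - 20 = -1217)
S(-32)/r = -32/(-1217) = -32*(-1/1217) = 32/1217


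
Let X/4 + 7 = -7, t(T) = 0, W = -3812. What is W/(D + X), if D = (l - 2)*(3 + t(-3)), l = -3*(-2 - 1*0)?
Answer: 953/11 ≈ 86.636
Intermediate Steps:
l = 6 (l = -3*(-2 + 0) = -3*(-2) = 6)
X = -56 (X = -28 + 4*(-7) = -28 - 28 = -56)
D = 12 (D = (6 - 2)*(3 + 0) = 4*3 = 12)
W/(D + X) = -3812/(12 - 56) = -3812/(-44) = -1/44*(-3812) = 953/11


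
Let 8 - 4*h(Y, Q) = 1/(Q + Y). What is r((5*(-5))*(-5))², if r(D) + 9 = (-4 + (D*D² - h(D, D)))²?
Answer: 14551736444989882180888771328760476001/1000000000000 ≈ 1.4552e+25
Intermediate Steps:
h(Y, Q) = 2 - 1/(4*(Q + Y))
r(D) = -9 + (-4 + D³ - (-¼ + 4*D)/(2*D))² (r(D) = -9 + (-4 + (D*D² - (-¼ + 2*D + 2*D)/(D + D)))² = -9 + (-4 + (D³ - (-¼ + 4*D)/(2*D)))² = -9 + (-4 + D³ - (-¼ + 4*D)/(2*D))²)
r((5*(-5))*(-5))² = (-9 + (1 - 48*5*(-5)*(-5) + 8*((5*(-5))*(-5))⁴)²/(64*((5*(-5))*(-5))²))² = (-9 + (1 - (-1200)*(-5) + 8*(-25*(-5))⁴)²/(64*(-25*(-5))²))² = (-9 + (1/64)*(1 - 48*125 + 8*125⁴)²/125²)² = (-9 + (1/64)*(1/15625)*(1 - 6000 + 8*244140625)²)² = (-9 + (1/64)*(1/15625)*(1 - 6000 + 1953125000)²)² = (-9 + (1/64)*(1/15625)*1953119001²)² = (-9 + (1/64)*(1/15625)*3814673832067238001)² = (-9 + 3814673832067238001/1000000)² = (3814673832058238001/1000000)² = 14551736444989882180888771328760476001/1000000000000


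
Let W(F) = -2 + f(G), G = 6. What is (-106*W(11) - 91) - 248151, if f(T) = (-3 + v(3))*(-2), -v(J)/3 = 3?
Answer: -250574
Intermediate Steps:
v(J) = -9 (v(J) = -3*3 = -9)
f(T) = 24 (f(T) = (-3 - 9)*(-2) = -12*(-2) = 24)
W(F) = 22 (W(F) = -2 + 24 = 22)
(-106*W(11) - 91) - 248151 = (-106*22 - 91) - 248151 = (-2332 - 91) - 248151 = -2423 - 248151 = -250574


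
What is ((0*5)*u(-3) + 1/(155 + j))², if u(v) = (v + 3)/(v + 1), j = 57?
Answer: 1/44944 ≈ 2.2250e-5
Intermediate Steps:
u(v) = (3 + v)/(1 + v)
((0*5)*u(-3) + 1/(155 + j))² = ((0*5)*((3 - 3)/(1 - 3)) + 1/(155 + 57))² = (0*(0/(-2)) + 1/212)² = (0*(-½*0) + 1/212)² = (0*0 + 1/212)² = (0 + 1/212)² = (1/212)² = 1/44944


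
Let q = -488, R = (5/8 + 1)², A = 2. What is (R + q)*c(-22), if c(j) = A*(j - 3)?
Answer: 776575/32 ≈ 24268.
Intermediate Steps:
c(j) = -6 + 2*j (c(j) = 2*(j - 3) = 2*(-3 + j) = -6 + 2*j)
R = 169/64 (R = (5*(⅛) + 1)² = (5/8 + 1)² = (13/8)² = 169/64 ≈ 2.6406)
(R + q)*c(-22) = (169/64 - 488)*(-6 + 2*(-22)) = -31063*(-6 - 44)/64 = -31063/64*(-50) = 776575/32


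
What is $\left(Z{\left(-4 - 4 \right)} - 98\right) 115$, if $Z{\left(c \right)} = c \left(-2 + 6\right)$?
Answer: $-14950$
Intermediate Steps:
$Z{\left(c \right)} = 4 c$ ($Z{\left(c \right)} = c 4 = 4 c$)
$\left(Z{\left(-4 - 4 \right)} - 98\right) 115 = \left(4 \left(-4 - 4\right) - 98\right) 115 = \left(4 \left(-8\right) - 98\right) 115 = \left(-32 - 98\right) 115 = \left(-130\right) 115 = -14950$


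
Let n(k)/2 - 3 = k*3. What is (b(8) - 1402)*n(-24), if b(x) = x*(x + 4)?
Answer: 180228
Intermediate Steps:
n(k) = 6 + 6*k (n(k) = 6 + 2*(k*3) = 6 + 2*(3*k) = 6 + 6*k)
b(x) = x*(4 + x)
(b(8) - 1402)*n(-24) = (8*(4 + 8) - 1402)*(6 + 6*(-24)) = (8*12 - 1402)*(6 - 144) = (96 - 1402)*(-138) = -1306*(-138) = 180228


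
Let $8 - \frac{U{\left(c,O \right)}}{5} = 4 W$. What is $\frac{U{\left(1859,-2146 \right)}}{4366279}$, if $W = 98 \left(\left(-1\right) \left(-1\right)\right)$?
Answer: $- \frac{1920}{4366279} \approx -0.00043973$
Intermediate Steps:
$W = 98$ ($W = 98 \cdot 1 = 98$)
$U{\left(c,O \right)} = -1920$ ($U{\left(c,O \right)} = 40 - 5 \cdot 4 \cdot 98 = 40 - 1960 = -1920$)
$\frac{U{\left(1859,-2146 \right)}}{4366279} = - \frac{1920}{4366279}$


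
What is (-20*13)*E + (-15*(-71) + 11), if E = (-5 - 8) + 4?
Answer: 3416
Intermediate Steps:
E = -9 (E = -13 + 4 = -9)
(-20*13)*E + (-15*(-71) + 11) = -20*13*(-9) + (-15*(-71) + 11) = -260*(-9) + (1065 + 11) = 2340 + 1076 = 3416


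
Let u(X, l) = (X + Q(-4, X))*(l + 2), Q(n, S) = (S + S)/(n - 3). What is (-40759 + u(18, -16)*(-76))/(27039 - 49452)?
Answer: 27079/22413 ≈ 1.2082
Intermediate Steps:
Q(n, S) = 2*S/(-3 + n) (Q(n, S) = (2*S)/(-3 + n) = 2*S/(-3 + n))
u(X, l) = 5*X*(2 + l)/7 (u(X, l) = (X + 2*X/(-3 - 4))*(l + 2) = (X + 2*X/(-7))*(2 + l) = (X + 2*X*(-⅐))*(2 + l) = (X - 2*X/7)*(2 + l) = (5*X/7)*(2 + l) = 5*X*(2 + l)/7)
(-40759 + u(18, -16)*(-76))/(27039 - 49452) = (-40759 + ((5/7)*18*(2 - 16))*(-76))/(27039 - 49452) = (-40759 + ((5/7)*18*(-14))*(-76))/(-22413) = (-40759 - 180*(-76))*(-1/22413) = (-40759 + 13680)*(-1/22413) = -27079*(-1/22413) = 27079/22413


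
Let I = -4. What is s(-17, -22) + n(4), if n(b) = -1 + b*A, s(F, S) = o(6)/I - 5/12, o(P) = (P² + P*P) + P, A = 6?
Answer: 37/12 ≈ 3.0833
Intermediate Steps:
o(P) = P + 2*P² (o(P) = (P² + P²) + P = 2*P² + P = P + 2*P²)
s(F, S) = -239/12 (s(F, S) = (6*(1 + 2*6))/(-4) - 5/12 = (6*(1 + 12))*(-¼) - 5*1/12 = (6*13)*(-¼) - 5/12 = 78*(-¼) - 5/12 = -39/2 - 5/12 = -239/12)
n(b) = -1 + 6*b (n(b) = -1 + b*6 = -1 + 6*b)
s(-17, -22) + n(4) = -239/12 + (-1 + 6*4) = -239/12 + (-1 + 24) = -239/12 + 23 = 37/12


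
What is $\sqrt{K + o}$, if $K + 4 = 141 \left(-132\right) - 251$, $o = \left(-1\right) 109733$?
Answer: $10 i \sqrt{1286} \approx 358.61 i$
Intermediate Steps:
$o = -109733$
$K = -18867$ ($K = -4 + \left(141 \left(-132\right) - 251\right) = -4 - 18863 = -18867$)
$\sqrt{K + o} = \sqrt{-18867 - 109733} = \sqrt{-128600} = 10 i \sqrt{1286}$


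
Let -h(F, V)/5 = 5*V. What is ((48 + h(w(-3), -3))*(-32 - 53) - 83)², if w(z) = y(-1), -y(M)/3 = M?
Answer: 111049444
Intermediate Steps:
y(M) = -3*M
w(z) = 3 (w(z) = -3*(-1) = 3)
h(F, V) = -25*V
((48 + h(w(-3), -3))*(-32 - 53) - 83)² = ((48 - 25*(-3))*(-32 - 53) - 83)² = ((48 + 75)*(-85) - 83)² = (123*(-85) - 83)² = (-10455 - 83)² = (-10538)² = 111049444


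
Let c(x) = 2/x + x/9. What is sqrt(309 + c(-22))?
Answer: 2*sqrt(83435)/33 ≈ 17.506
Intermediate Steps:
c(x) = 2/x + x/9 (c(x) = 2/x + x*(1/9) = 2/x + x/9)
sqrt(309 + c(-22)) = sqrt(309 + (2/(-22) + (1/9)*(-22))) = sqrt(309 + (2*(-1/22) - 22/9)) = sqrt(309 + (-1/11 - 22/9)) = sqrt(309 - 251/99) = sqrt(30340/99) = 2*sqrt(83435)/33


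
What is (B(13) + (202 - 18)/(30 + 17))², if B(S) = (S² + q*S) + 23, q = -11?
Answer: 6185169/2209 ≈ 2800.0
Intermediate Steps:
B(S) = 23 + S² - 11*S (B(S) = (S² - 11*S) + 23 = 23 + S² - 11*S)
(B(13) + (202 - 18)/(30 + 17))² = ((23 + 13² - 11*13) + (202 - 18)/(30 + 17))² = ((23 + 169 - 143) + 184/47)² = (49 + 184*(1/47))² = (49 + 184/47)² = (2487/47)² = 6185169/2209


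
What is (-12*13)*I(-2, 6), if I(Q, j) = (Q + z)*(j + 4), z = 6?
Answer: -6240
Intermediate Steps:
I(Q, j) = (4 + j)*(6 + Q) (I(Q, j) = (Q + 6)*(j + 4) = (6 + Q)*(4 + j) = (4 + j)*(6 + Q))
(-12*13)*I(-2, 6) = (-12*13)*(24 + 4*(-2) + 6*6 - 2*6) = -156*(24 - 8 + 36 - 12) = -156*40 = -6240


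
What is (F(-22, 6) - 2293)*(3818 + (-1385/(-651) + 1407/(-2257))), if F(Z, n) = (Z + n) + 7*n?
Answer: -12722458666438/1469307 ≈ -8.6588e+6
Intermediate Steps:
F(Z, n) = Z + 8*n
(F(-22, 6) - 2293)*(3818 + (-1385/(-651) + 1407/(-2257))) = ((-22 + 8*6) - 2293)*(3818 + (-1385/(-651) + 1407/(-2257))) = ((-22 + 48) - 2293)*(3818 + (-1385*(-1/651) + 1407*(-1/2257))) = (26 - 2293)*(3818 + (1385/651 - 1407/2257)) = -2267*(3818 + 2209988/1469307) = -2267*5612024114/1469307 = -12722458666438/1469307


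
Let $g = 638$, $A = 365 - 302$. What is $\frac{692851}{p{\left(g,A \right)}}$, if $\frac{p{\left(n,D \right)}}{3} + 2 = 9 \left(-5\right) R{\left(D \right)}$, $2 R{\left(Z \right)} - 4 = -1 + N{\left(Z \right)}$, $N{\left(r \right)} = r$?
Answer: $- \frac{692851}{4461} \approx -155.31$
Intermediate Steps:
$A = 63$ ($A = 365 - 302 = 63$)
$R{\left(Z \right)} = \frac{3}{2} + \frac{Z}{2}$ ($R{\left(Z \right)} = 2 + \frac{-1 + Z}{2} = 2 + \left(- \frac{1}{2} + \frac{Z}{2}\right) = \frac{3}{2} + \frac{Z}{2}$)
$p{\left(n,D \right)} = - \frac{417}{2} - \frac{135 D}{2}$ ($p{\left(n,D \right)} = -6 + 3 \cdot 9 \left(-5\right) \left(\frac{3}{2} + \frac{D}{2}\right) = -6 + 3 \left(- 45 \left(\frac{3}{2} + \frac{D}{2}\right)\right) = -6 + 3 \left(- \frac{135}{2} - \frac{45 D}{2}\right) = -6 - \left(\frac{405}{2} + \frac{135 D}{2}\right) = - \frac{417}{2} - \frac{135 D}{2}$)
$\frac{692851}{p{\left(g,A \right)}} = \frac{692851}{- \frac{417}{2} - \frac{8505}{2}} = \frac{692851}{-4461} = 692851 \left(- \frac{1}{4461}\right) = - \frac{692851}{4461}$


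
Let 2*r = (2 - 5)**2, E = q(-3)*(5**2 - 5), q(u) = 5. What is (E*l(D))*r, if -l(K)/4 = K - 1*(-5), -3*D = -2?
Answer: -10200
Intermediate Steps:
D = 2/3 (D = -1/3*(-2) = 2/3 ≈ 0.66667)
l(K) = -20 - 4*K (l(K) = -4*(K - 1*(-5)) = -4*(K + 5) = -4*(5 + K) = -20 - 4*K)
E = 100 (E = 5*(5**2 - 5) = 5*(25 - 5) = 5*20 = 100)
r = 9/2 (r = (2 - 5)**2/2 = (1/2)*(-3)**2 = (1/2)*9 = 9/2 ≈ 4.5000)
(E*l(D))*r = (100*(-20 - 4*2/3))*(9/2) = (100*(-20 - 8/3))*(9/2) = (100*(-68/3))*(9/2) = -6800/3*9/2 = -10200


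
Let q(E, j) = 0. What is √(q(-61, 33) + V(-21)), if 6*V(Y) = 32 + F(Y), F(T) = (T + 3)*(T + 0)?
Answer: √615/3 ≈ 8.2664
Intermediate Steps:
F(T) = T*(3 + T) (F(T) = (3 + T)*T = T*(3 + T))
V(Y) = 16/3 + Y*(3 + Y)/6 (V(Y) = (32 + Y*(3 + Y))/6 = 16/3 + Y*(3 + Y)/6)
√(q(-61, 33) + V(-21)) = √(0 + (16/3 + (⅙)*(-21)*(3 - 21))) = √(0 + (16/3 + (⅙)*(-21)*(-18))) = √(0 + (16/3 + 63)) = √(0 + 205/3) = √(205/3) = √615/3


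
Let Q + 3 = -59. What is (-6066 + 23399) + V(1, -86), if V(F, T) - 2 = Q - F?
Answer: 17272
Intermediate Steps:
Q = -62 (Q = -3 - 59 = -62)
V(F, T) = -60 - F (V(F, T) = 2 + (-62 - F) = -60 - F)
(-6066 + 23399) + V(1, -86) = (-6066 + 23399) + (-60 - 1*1) = 17333 + (-60 - 1) = 17333 - 61 = 17272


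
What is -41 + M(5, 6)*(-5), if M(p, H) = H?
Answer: -71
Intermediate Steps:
-41 + M(5, 6)*(-5) = -41 + 6*(-5) = -41 - 30 = -71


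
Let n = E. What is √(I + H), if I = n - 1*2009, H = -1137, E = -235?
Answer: 7*I*√69 ≈ 58.146*I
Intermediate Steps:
n = -235
I = -2244 (I = -235 - 1*2009 = -235 - 2009 = -2244)
√(I + H) = √(-2244 - 1137) = √(-3381) = 7*I*√69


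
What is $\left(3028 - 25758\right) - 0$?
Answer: $-22730$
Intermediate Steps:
$\left(3028 - 25758\right) - 0 = -22730 + 0 = -22730$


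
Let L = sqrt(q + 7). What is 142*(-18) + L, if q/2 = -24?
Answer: -2556 + I*sqrt(41) ≈ -2556.0 + 6.4031*I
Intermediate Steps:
q = -48 (q = 2*(-24) = -48)
L = I*sqrt(41) (L = sqrt(-48 + 7) = sqrt(-41) = I*sqrt(41) ≈ 6.4031*I)
142*(-18) + L = 142*(-18) + I*sqrt(41) = -2556 + I*sqrt(41)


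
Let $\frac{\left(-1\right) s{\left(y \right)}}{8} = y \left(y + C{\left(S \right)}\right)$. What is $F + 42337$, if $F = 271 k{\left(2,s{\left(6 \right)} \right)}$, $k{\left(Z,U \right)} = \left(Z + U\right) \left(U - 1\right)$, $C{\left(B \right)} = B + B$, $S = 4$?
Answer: $122238947$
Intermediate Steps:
$C{\left(B \right)} = 2 B$
$s{\left(y \right)} = - 8 y \left(8 + y\right)$ ($s{\left(y \right)} = - 8 y \left(y + 2 \cdot 4\right) = - 8 y \left(y + 8\right) = - 8 y \left(8 + y\right)$)
$k{\left(Z,U \right)} = \left(-1 + U\right) \left(U + Z\right)$ ($k{\left(Z,U \right)} = \left(U + Z\right) \left(-1 + U\right) = \left(-1 + U\right) \left(U + Z\right)$)
$F = 122196610$ ($F = 271 \left(\left(\left(-8\right) 6 \left(8 + 6\right)\right)^{2} - \left(-8\right) 6 \left(8 + 6\right) - 2 + \left(-8\right) 6 \left(8 + 6\right) 2\right) = 271 \left(\left(\left(-8\right) 6 \cdot 14\right)^{2} - \left(-8\right) 6 \cdot 14 - 2 + \left(-8\right) 6 \cdot 14 \cdot 2\right) = 271 \left(\left(-672\right)^{2} - -672 - 2 - 1344\right) = 271 \left(451584 + 672 - 2 - 1344\right) = 271 \cdot 450910 = 122196610$)
$F + 42337 = 122196610 + 42337 = 122238947$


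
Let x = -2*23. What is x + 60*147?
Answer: 8774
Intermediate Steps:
x = -46
x + 60*147 = -46 + 60*147 = -46 + 8820 = 8774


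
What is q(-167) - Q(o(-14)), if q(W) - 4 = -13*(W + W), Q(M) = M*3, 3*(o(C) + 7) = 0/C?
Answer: 4367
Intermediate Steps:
o(C) = -7 (o(C) = -7 + (0/C)/3 = -7 + (⅓)*0 = -7 + 0 = -7)
Q(M) = 3*M
q(W) = 4 - 26*W (q(W) = 4 - 13*(W + W) = 4 - 26*W)
q(-167) - Q(o(-14)) = (4 - 26*(-167)) - 3*(-7) = (4 + 4342) - 1*(-21) = 4346 + 21 = 4367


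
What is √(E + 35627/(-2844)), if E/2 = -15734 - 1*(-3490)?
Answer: I*√5504680421/474 ≈ 156.53*I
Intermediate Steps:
E = -24488 (E = 2*(-15734 - 1*(-3490)) = 2*(-15734 + 3490) = 2*(-12244) = -24488)
√(E + 35627/(-2844)) = √(-24488 + 35627/(-2844)) = √(-24488 + 35627*(-1/2844)) = √(-24488 - 35627/2844) = √(-69679499/2844) = I*√5504680421/474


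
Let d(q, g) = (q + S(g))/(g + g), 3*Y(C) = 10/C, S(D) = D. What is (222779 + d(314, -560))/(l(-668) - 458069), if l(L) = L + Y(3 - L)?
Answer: -251134558719/517125039760 ≈ -0.48564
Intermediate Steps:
Y(C) = 10/(3*C) (Y(C) = (10/C)/3 = 10/(3*C))
l(L) = L + 10/(3*(3 - L))
d(q, g) = (g + q)/(2*g) (d(q, g) = (q + g)/(g + g) = (g + q)/((2*g)) = (g + q)*(1/(2*g)) = (g + q)/(2*g))
(222779 + d(314, -560))/(l(-668) - 458069) = (222779 + (½)*(-560 + 314)/(-560))/((-10/3 - 668*(-3 - 668))/(-3 - 668) - 458069) = (222779 + (½)*(-1/560)*(-246))/((-10/3 - 668*(-671))/(-671) - 458069) = (222779 + 123/560)/(-(-10/3 + 448228)/671 - 458069) = 124756363/(560*(-1/671*1344674/3 - 458069)) = 124756363/(560*(-1344674/2013 - 458069)) = 124756363/(560*(-923437571/2013)) = (124756363/560)*(-2013/923437571) = -251134558719/517125039760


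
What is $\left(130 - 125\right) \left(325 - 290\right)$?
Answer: $175$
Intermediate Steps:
$\left(130 - 125\right) \left(325 - 290\right) = 5 \cdot 35 = 175$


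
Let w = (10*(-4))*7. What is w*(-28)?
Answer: 7840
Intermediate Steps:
w = -280 (w = -40*7 = -280)
w*(-28) = -280*(-28) = 7840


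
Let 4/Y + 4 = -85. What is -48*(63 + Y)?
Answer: -268944/89 ≈ -3021.8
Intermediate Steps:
Y = -4/89 (Y = 4/(-4 - 85) = 4/(-89) = 4*(-1/89) = -4/89 ≈ -0.044944)
-48*(63 + Y) = -48*(63 - 4/89) = -48*5603/89 = -268944/89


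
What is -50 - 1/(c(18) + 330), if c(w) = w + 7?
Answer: -17751/355 ≈ -50.003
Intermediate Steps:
c(w) = 7 + w
-50 - 1/(c(18) + 330) = -50 - 1/((7 + 18) + 330) = -50 - 1/(25 + 330) = -50 - 1/355 = -17751/355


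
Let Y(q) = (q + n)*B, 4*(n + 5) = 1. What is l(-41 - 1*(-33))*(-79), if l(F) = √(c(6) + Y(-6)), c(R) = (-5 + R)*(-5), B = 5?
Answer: -79*I*√235/2 ≈ -605.52*I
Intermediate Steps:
c(R) = 25 - 5*R
n = -19/4 (n = -5 + (¼)*1 = -5 + ¼ = -19/4 ≈ -4.7500)
Y(q) = -95/4 + 5*q (Y(q) = (q - 19/4)*5 = (-19/4 + q)*5 = -95/4 + 5*q)
l(F) = I*√235/2 (l(F) = √((25 - 5*6) + (-95/4 + 5*(-6))) = √((25 - 30) + (-95/4 - 30)) = √(-5 - 215/4) = √(-235/4) = I*√235/2)
l(-41 - 1*(-33))*(-79) = (I*√235/2)*(-79) = -79*I*√235/2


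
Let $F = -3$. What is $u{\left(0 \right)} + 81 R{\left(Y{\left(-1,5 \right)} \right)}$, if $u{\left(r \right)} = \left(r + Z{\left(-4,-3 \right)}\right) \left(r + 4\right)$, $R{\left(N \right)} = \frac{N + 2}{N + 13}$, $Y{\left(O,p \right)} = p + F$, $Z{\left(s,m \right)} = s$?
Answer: $\frac{28}{5} \approx 5.6$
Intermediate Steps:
$Y{\left(O,p \right)} = -3 + p$ ($Y{\left(O,p \right)} = p - 3 = -3 + p$)
$R{\left(N \right)} = \frac{2 + N}{13 + N}$
$u{\left(r \right)} = \left(-4 + r\right) \left(4 + r\right)$ ($u{\left(r \right)} = \left(r - 4\right) \left(r + 4\right) = \left(-4 + r\right) \left(4 + r\right)$)
$u{\left(0 \right)} + 81 R{\left(Y{\left(-1,5 \right)} \right)} = \left(-16 + 0^{2}\right) + 81 \frac{2 + \left(-3 + 5\right)}{13 + \left(-3 + 5\right)} = \left(-16 + 0\right) + 81 \frac{2 + 2}{13 + 2} = -16 + 81 \cdot \frac{1}{15} \cdot 4 = -16 + 81 \cdot \frac{4}{15} = -16 + \frac{108}{5} = \frac{28}{5}$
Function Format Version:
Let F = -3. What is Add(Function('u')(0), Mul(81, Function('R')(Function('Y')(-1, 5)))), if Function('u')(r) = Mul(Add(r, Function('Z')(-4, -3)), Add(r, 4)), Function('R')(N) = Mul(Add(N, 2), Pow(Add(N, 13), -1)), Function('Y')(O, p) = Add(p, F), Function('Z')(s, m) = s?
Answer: Rational(28, 5) ≈ 5.6000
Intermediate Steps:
Function('Y')(O, p) = Add(-3, p) (Function('Y')(O, p) = Add(p, -3) = Add(-3, p))
Function('R')(N) = Mul(Pow(Add(13, N), -1), Add(2, N)) (Function('R')(N) = Mul(Add(2, N), Pow(Add(13, N), -1)) = Mul(Pow(Add(13, N), -1), Add(2, N)))
Function('u')(r) = Mul(Add(-4, r), Add(4, r)) (Function('u')(r) = Mul(Add(r, -4), Add(r, 4)) = Mul(Add(-4, r), Add(4, r)))
Add(Function('u')(0), Mul(81, Function('R')(Function('Y')(-1, 5)))) = Add(Add(-16, Pow(0, 2)), Mul(81, Mul(Pow(Add(13, Add(-3, 5)), -1), Add(2, Add(-3, 5))))) = Add(Add(-16, 0), Mul(81, Mul(Pow(Add(13, 2), -1), Add(2, 2)))) = Add(-16, Mul(81, Mul(Pow(15, -1), 4))) = Add(-16, Mul(81, Mul(Rational(1, 15), 4))) = Add(-16, Mul(81, Rational(4, 15))) = Add(-16, Rational(108, 5)) = Rational(28, 5)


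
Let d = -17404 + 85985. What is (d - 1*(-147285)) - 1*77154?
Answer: 138712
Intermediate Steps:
d = 68581
(d - 1*(-147285)) - 1*77154 = (68581 - 1*(-147285)) - 1*77154 = (68581 + 147285) - 77154 = 215866 - 77154 = 138712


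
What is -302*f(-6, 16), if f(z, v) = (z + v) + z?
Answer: -1208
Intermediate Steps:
f(z, v) = v + 2*z (f(z, v) = (v + z) + z = v + 2*z)
-302*f(-6, 16) = -302*(16 + 2*(-6)) = -302*(16 - 12) = -302*4 = -1208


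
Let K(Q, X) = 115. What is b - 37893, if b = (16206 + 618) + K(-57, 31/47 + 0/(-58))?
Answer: -20954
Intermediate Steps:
b = 16939 (b = (16206 + 618) + 115 = 16824 + 115 = 16939)
b - 37893 = 16939 - 37893 = -20954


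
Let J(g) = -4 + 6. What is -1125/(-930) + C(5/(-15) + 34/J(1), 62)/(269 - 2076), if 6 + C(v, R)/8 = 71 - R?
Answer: 134037/112034 ≈ 1.1964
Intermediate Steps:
J(g) = 2
C(v, R) = 520 - 8*R (C(v, R) = -48 + 8*(71 - R) = -48 + (568 - 8*R) = 520 - 8*R)
-1125/(-930) + C(5/(-15) + 34/J(1), 62)/(269 - 2076) = -1125/(-930) + (520 - 8*62)/(269 - 2076) = -1125*(-1/930) + (520 - 496)/(-1807) = 75/62 + 24*(-1/1807) = 75/62 - 24/1807 = 134037/112034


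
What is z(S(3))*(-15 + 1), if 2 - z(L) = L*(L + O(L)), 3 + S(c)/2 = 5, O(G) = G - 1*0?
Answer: 420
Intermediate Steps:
O(G) = G (O(G) = G + 0 = G)
S(c) = 4 (S(c) = -6 + 2*5 = -6 + 10 = 4)
z(L) = 2 - 2*L**2 (z(L) = 2 - L*(L + L) = 2 - L*2*L = 2 - 2*L**2)
z(S(3))*(-15 + 1) = (2 - 2*4**2)*(-15 + 1) = (2 - 2*16)*(-14) = (2 - 32)*(-14) = -30*(-14) = 420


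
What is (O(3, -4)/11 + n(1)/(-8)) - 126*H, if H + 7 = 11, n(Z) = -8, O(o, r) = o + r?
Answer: -5534/11 ≈ -503.09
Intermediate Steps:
H = 4 (H = -7 + 11 = 4)
(O(3, -4)/11 + n(1)/(-8)) - 126*H = ((3 - 4)/11 - 8/(-8)) - 126*4 = (-1*1/11 - 8*(-1/8)) - 504 = (-1/11 + 1) - 504 = 10/11 - 504 = -5534/11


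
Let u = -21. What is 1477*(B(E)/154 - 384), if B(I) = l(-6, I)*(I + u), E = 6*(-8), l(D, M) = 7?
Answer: -12579609/22 ≈ -5.7180e+5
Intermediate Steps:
E = -48
B(I) = -147 + 7*I (B(I) = 7*(I - 21) = 7*(-21 + I) = -147 + 7*I)
1477*(B(E)/154 - 384) = 1477*((-147 + 7*(-48))/154 - 384) = 1477*((-147 - 336)*(1/154) - 384) = 1477*(-483*1/154 - 384) = 1477*(-69/22 - 384) = 1477*(-8517/22) = -12579609/22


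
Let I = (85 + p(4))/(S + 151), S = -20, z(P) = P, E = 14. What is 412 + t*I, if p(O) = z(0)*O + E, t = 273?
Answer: 80999/131 ≈ 618.31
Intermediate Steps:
p(O) = 14 (p(O) = 0*O + 14 = 0 + 14 = 14)
I = 99/131 (I = (85 + 14)/(-20 + 151) = 99/131 ≈ 0.75572)
412 + t*I = 412 + 273*(99/131) = 412 + 27027/131 = 80999/131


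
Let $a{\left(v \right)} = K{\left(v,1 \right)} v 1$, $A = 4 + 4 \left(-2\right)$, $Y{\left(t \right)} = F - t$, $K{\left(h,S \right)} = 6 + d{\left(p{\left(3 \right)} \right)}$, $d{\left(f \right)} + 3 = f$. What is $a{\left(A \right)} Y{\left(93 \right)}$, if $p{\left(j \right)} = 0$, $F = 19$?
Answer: $888$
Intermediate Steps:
$d{\left(f \right)} = -3 + f$
$K{\left(h,S \right)} = 3$ ($K{\left(h,S \right)} = 6 + \left(-3 + 0\right) = 6 - 3 = 3$)
$Y{\left(t \right)} = 19 - t$
$A = -4$ ($A = 4 - 8 = -4$)
$a{\left(v \right)} = 3 v$ ($a{\left(v \right)} = 3 v 1 = 3 v$)
$a{\left(A \right)} Y{\left(93 \right)} = 3 \left(-4\right) \left(19 - 93\right) = - 12 \left(19 - 93\right) = \left(-12\right) \left(-74\right) = 888$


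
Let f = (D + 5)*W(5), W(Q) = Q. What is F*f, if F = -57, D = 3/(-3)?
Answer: -1140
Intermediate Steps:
D = -1 (D = 3*(-1/3) = -1)
f = 20 (f = (-1 + 5)*5 = 4*5 = 20)
F*f = -57*20 = -1140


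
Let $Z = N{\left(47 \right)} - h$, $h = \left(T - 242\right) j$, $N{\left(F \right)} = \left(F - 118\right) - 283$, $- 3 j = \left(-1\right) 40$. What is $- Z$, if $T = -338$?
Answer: $- \frac{22138}{3} \approx -7379.3$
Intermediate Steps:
$j = \frac{40}{3}$ ($j = - \frac{\left(-1\right) 40}{3} = \left(- \frac{1}{3}\right) \left(-40\right) = \frac{40}{3} \approx 13.333$)
$N{\left(F \right)} = -401 + F$ ($N{\left(F \right)} = \left(-118 + F\right) - 283 = -401 + F$)
$h = - \frac{23200}{3}$ ($h = \left(-338 - 242\right) \frac{40}{3} = \left(-580\right) \frac{40}{3} = - \frac{23200}{3} \approx -7733.3$)
$Z = \frac{22138}{3}$ ($Z = \left(-401 + 47\right) - - \frac{23200}{3} = -354 + \frac{23200}{3} = \frac{22138}{3} \approx 7379.3$)
$- Z = \left(-1\right) \frac{22138}{3} = - \frac{22138}{3}$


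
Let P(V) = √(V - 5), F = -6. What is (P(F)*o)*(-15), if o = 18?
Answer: -270*I*√11 ≈ -895.49*I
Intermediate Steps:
P(V) = √(-5 + V)
(P(F)*o)*(-15) = (√(-5 - 6)*18)*(-15) = (√(-11)*18)*(-15) = ((I*√11)*18)*(-15) = (18*I*√11)*(-15) = -270*I*√11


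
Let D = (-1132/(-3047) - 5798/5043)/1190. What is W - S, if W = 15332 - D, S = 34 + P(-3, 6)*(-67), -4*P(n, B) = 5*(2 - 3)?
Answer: 112505600497105/7314225996 ≈ 15382.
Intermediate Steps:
P(n, B) = 5/4 (P(n, B) = -5*(2 - 3)/4 = -5*(-1)/4 = -1/4*(-5) = 5/4)
S = -199/4 (S = 34 + (5/4)*(-67) = 34 - 335/4 = -199/4 ≈ -49.750)
D = -1195783/1828556499 (D = (-1132*(-1/3047) - 5798*1/5043)*(1/1190) = (1132/3047 - 5798/5043)*(1/1190) = -11957830/15366021*1/1190 = -1195783/1828556499 ≈ -0.00065395)
W = 28035429438451/1828556499 (W = 15332 - 1*(-1195783/1828556499) = 15332 + 1195783/1828556499 = 28035429438451/1828556499 ≈ 15332.)
W - S = 28035429438451/1828556499 - 1*(-199/4) = 28035429438451/1828556499 + 199/4 = 112505600497105/7314225996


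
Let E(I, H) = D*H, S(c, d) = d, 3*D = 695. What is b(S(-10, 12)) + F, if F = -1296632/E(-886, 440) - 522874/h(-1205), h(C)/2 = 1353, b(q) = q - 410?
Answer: -2839567376/4701675 ≈ -603.95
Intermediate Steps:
D = 695/3 (D = (⅓)*695 = 695/3 ≈ 231.67)
b(q) = -410 + q
h(C) = 2706 (h(C) = 2*1353 = 2706)
E(I, H) = 695*H/3
F = -968300726/4701675 (F = -1296632/((695/3)*440) - 522874/2706 = -1296632/305800/3 - 522874*1/2706 = -1296632*3/305800 - 23767/123 = -486237/38225 - 23767/123 = -968300726/4701675 ≈ -205.95)
b(S(-10, 12)) + F = (-410 + 12) - 968300726/4701675 = -398 - 968300726/4701675 = -2839567376/4701675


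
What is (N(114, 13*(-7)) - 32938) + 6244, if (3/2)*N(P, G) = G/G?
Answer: -80080/3 ≈ -26693.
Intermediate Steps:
N(P, G) = 2/3 (N(P, G) = 2*(G/G)/3 = (2/3)*1 = 2/3)
(N(114, 13*(-7)) - 32938) + 6244 = (2/3 - 32938) + 6244 = -98812/3 + 6244 = -80080/3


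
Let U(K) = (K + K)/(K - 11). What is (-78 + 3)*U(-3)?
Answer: -225/7 ≈ -32.143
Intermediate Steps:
U(K) = 2*K/(-11 + K) (U(K) = (2*K)/(-11 + K) = 2*K/(-11 + K))
(-78 + 3)*U(-3) = (-78 + 3)*(2*(-3)/(-11 - 3)) = -150*(-3)/(-14) = -150*(-3)*(-1)/14 = -75*3/7 = -225/7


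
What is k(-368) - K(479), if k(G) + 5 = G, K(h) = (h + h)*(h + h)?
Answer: -918137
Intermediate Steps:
K(h) = 4*h² (K(h) = (2*h)*(2*h) = 4*h²)
k(G) = -5 + G
k(-368) - K(479) = (-5 - 368) - 4*479² = -373 - 4*229441 = -373 - 1*917764 = -373 - 917764 = -918137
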